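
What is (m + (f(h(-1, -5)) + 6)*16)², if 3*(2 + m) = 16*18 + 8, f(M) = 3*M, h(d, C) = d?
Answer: 188356/9 ≈ 20928.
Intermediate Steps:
m = 290/3 (m = -2 + (16*18 + 8)/3 = -2 + (288 + 8)/3 = -2 + (⅓)*296 = -2 + 296/3 = 290/3 ≈ 96.667)
(m + (f(h(-1, -5)) + 6)*16)² = (290/3 + (3*(-1) + 6)*16)² = (290/3 + (-3 + 6)*16)² = (290/3 + 3*16)² = (290/3 + 48)² = (434/3)² = 188356/9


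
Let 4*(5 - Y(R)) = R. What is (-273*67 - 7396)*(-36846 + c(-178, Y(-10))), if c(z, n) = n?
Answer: 1892541099/2 ≈ 9.4627e+8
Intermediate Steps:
Y(R) = 5 - R/4
(-273*67 - 7396)*(-36846 + c(-178, Y(-10))) = (-273*67 - 7396)*(-36846 + (5 - ¼*(-10))) = (-18291 - 7396)*(-36846 + (5 + 5/2)) = -25687*(-36846 + 15/2) = -25687*(-73677/2) = 1892541099/2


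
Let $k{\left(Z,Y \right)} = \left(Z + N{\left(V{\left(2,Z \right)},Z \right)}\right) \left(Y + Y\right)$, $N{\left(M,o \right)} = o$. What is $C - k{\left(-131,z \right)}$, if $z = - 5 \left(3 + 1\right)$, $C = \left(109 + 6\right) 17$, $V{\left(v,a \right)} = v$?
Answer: $-8525$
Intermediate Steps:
$C = 1955$ ($C = 115 \cdot 17 = 1955$)
$z = -20$ ($z = \left(-5\right) 4 = -20$)
$k{\left(Z,Y \right)} = 4 Y Z$ ($k{\left(Z,Y \right)} = \left(Z + Z\right) \left(Y + Y\right) = 2 Z 2 Y = 4 Y Z$)
$C - k{\left(-131,z \right)} = 1955 - 4 \left(-20\right) \left(-131\right) = 1955 - 10480 = -8525$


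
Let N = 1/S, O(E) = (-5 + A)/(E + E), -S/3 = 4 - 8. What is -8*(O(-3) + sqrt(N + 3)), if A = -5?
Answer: -40/3 - 4*sqrt(111)/3 ≈ -27.381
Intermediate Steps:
S = 12 (S = -3*(4 - 8) = -3*(-4) = 12)
O(E) = -5/E (O(E) = (-5 - 5)/(E + E) = -10*1/(2*E) = -5/E)
N = 1/12 ≈ 0.083333
-8*(O(-3) + sqrt(N + 3)) = -8*(-5/(-3) + sqrt(1/12 + 3)) = -8*(-5*(-1/3) + sqrt(37/12)) = -8*(5/3 + sqrt(111)/6) = -40/3 - 4*sqrt(111)/3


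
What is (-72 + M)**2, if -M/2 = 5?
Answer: 6724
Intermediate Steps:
M = -10 (M = -2*5 = -10)
(-72 + M)**2 = (-72 - 10)**2 = (-82)**2 = 6724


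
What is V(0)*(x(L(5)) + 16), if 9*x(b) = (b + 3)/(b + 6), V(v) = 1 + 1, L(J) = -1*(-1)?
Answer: 2024/63 ≈ 32.127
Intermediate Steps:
L(J) = 1
V(v) = 2
x(b) = (3 + b)/(9*(6 + b)) (x(b) = ((b + 3)/(b + 6))/9 = ((3 + b)/(6 + b))/9 = (3 + b)/(9*(6 + b)))
V(0)*(x(L(5)) + 16) = 2*((3 + 1)/(9*(6 + 1)) + 16) = 2*((1/9)*4/7 + 16) = 2*((1/9)*(1/7)*4 + 16) = 2*(4/63 + 16) = 2*(1012/63) = 2024/63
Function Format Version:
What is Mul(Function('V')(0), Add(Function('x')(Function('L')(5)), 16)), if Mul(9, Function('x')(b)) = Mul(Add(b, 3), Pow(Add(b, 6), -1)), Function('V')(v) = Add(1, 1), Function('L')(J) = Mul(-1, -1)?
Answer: Rational(2024, 63) ≈ 32.127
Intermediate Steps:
Function('L')(J) = 1
Function('V')(v) = 2
Function('x')(b) = Mul(Rational(1, 9), Pow(Add(6, b), -1), Add(3, b)) (Function('x')(b) = Mul(Rational(1, 9), Mul(Add(b, 3), Pow(Add(b, 6), -1))) = Mul(Rational(1, 9), Mul(Add(3, b), Pow(Add(6, b), -1))) = Mul(Rational(1, 9), Mul(Pow(Add(6, b), -1), Add(3, b))) = Mul(Rational(1, 9), Pow(Add(6, b), -1), Add(3, b)))
Mul(Function('V')(0), Add(Function('x')(Function('L')(5)), 16)) = Mul(2, Add(Mul(Rational(1, 9), Pow(Add(6, 1), -1), Add(3, 1)), 16)) = Mul(2, Add(Mul(Rational(1, 9), Pow(7, -1), 4), 16)) = Mul(2, Add(Mul(Rational(1, 9), Rational(1, 7), 4), 16)) = Mul(2, Add(Rational(4, 63), 16)) = Mul(2, Rational(1012, 63)) = Rational(2024, 63)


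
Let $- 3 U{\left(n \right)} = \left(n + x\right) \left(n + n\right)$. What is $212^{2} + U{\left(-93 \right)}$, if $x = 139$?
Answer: $47796$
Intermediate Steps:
$U{\left(n \right)} = - \frac{2 n \left(139 + n\right)}{3}$ ($U{\left(n \right)} = - \frac{\left(n + 139\right) \left(n + n\right)}{3} = - \frac{\left(139 + n\right) 2 n}{3} = - \frac{2 n \left(139 + n\right)}{3}$)
$212^{2} + U{\left(-93 \right)} = 212^{2} - - 62 \left(139 - 93\right) = 44944 - \left(-62\right) 46 = 44944 + 2852 = 47796$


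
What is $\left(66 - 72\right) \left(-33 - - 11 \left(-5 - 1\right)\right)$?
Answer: $594$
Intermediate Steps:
$\left(66 - 72\right) \left(-33 - - 11 \left(-5 - 1\right)\right) = - 6 \left(-33 - - 11 \left(-5 - 1\right)\right) = - 6 \left(-33 - \left(-11\right) \left(-6\right)\right) = - 6 \left(-33 - 66\right) = \left(-6\right) \left(-99\right) = 594$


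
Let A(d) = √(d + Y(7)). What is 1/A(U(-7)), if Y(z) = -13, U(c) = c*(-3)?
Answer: √2/4 ≈ 0.35355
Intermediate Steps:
U(c) = -3*c
A(d) = √(-13 + d) (A(d) = √(d - 13) = √(-13 + d))
1/A(U(-7)) = 1/(√(-13 - 3*(-7))) = 1/(√(-13 + 21)) = 1/(√8) = 1/(2*√2) = √2/4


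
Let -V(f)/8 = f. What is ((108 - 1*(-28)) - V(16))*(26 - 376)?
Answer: -92400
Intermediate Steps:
V(f) = -8*f
((108 - 1*(-28)) - V(16))*(26 - 376) = ((108 - 1*(-28)) - (-8)*16)*(26 - 376) = ((108 + 28) - 1*(-128))*(-350) = (136 + 128)*(-350) = 264*(-350) = -92400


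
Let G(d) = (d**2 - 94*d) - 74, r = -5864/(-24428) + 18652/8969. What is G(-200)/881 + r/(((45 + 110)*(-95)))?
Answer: 47364901871592892/710563926796175 ≈ 66.658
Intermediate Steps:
r = 127056318/54773683 (r = -5864*(-1/24428) + 18652*(1/8969) = 1466/6107 + 18652/8969 = 127056318/54773683 ≈ 2.3197)
G(d) = -74 + d**2 - 94*d
G(-200)/881 + r/(((45 + 110)*(-95))) = (-74 + (-200)**2 - 94*(-200))/881 + 127056318/(54773683*(((45 + 110)*(-95)))) = (-74 + 40000 + 18800)*(1/881) + 127056318/(54773683*((155*(-95)))) = 58726*(1/881) + (127056318/54773683)/(-14725) = 58726/881 + (127056318/54773683)*(-1/14725) = 58726/881 - 127056318/806542482175 = 47364901871592892/710563926796175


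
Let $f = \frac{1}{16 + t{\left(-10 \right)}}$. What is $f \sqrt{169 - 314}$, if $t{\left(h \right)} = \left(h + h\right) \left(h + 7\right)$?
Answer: $\frac{i \sqrt{145}}{76} \approx 0.15844 i$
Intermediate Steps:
$t{\left(h \right)} = 2 h \left(7 + h\right)$
$f = \frac{1}{76}$ ($f = \frac{1}{16 + 2 \left(-10\right) \left(7 - 10\right)} = \frac{1}{16 + 2 \left(-10\right) \left(-3\right)} = \frac{1}{16 + 60} = \frac{1}{76} \approx 0.013158$)
$f \sqrt{169 - 314} = \frac{\sqrt{169 - 314}}{76} = \frac{\sqrt{-145}}{76} = \frac{i \sqrt{145}}{76}$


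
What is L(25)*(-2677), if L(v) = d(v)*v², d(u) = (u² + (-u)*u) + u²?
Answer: -1045703125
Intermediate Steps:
d(u) = u² (d(u) = (u² - u²) + u² = 0 + u² = u²)
L(v) = v⁴ (L(v) = v²*v² = v⁴)
L(25)*(-2677) = 25⁴*(-2677) = 390625*(-2677) = -1045703125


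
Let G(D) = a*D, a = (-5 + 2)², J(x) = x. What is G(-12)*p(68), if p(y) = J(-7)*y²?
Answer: 3495744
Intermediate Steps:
a = 9 (a = (-3)² = 9)
p(y) = -7*y²
G(D) = 9*D
G(-12)*p(68) = (9*(-12))*(-7*68²) = -(-756)*4624 = -108*(-32368) = 3495744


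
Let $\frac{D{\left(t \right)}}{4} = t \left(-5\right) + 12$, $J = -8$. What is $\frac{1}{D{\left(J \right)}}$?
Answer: $\frac{1}{208} \approx 0.0048077$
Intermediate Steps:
$D{\left(t \right)} = 48 - 20 t$ ($D{\left(t \right)} = 4 \left(t \left(-5\right) + 12\right) = 4 \left(- 5 t + 12\right) = 4 \left(12 - 5 t\right) = 48 - 20 t$)
$\frac{1}{D{\left(J \right)}} = \frac{1}{48 - -160} = \frac{1}{48 + 160} = \frac{1}{208}$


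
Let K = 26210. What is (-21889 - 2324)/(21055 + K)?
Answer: -8071/15755 ≈ -0.51228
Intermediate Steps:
(-21889 - 2324)/(21055 + K) = (-21889 - 2324)/(21055 + 26210) = -24213/47265 = -24213*1/47265 = -8071/15755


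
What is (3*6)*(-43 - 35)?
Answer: -1404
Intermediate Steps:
(3*6)*(-43 - 35) = 18*(-78) = -1404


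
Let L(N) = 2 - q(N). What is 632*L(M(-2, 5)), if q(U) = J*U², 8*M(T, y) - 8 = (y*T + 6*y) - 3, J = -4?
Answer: 51903/2 ≈ 25952.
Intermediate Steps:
M(T, y) = 5/8 + 3*y/4 + T*y/8 (M(T, y) = 1 + ((y*T + 6*y) - 3)/8 = 1 + ((T*y + 6*y) - 3)/8 = 1 + ((6*y + T*y) - 3)/8 = 1 + (-3 + 6*y + T*y)/8 = 1 + (-3/8 + 3*y/4 + T*y/8) = 5/8 + 3*y/4 + T*y/8)
q(U) = -4*U²
L(N) = 2 + 4*N² (L(N) = 2 - (-4)*N² = 2 + 4*N²)
632*L(M(-2, 5)) = 632*(2 + 4*(5/8 + (¾)*5 + (⅛)*(-2)*5)²) = 632*(2 + 4*(5/8 + 15/4 - 5/4)²) = 632*(2 + 4*(25/8)²) = 632*(2 + 4*(625/64)) = 632*(2 + 625/16) = 632*(657/16) = 51903/2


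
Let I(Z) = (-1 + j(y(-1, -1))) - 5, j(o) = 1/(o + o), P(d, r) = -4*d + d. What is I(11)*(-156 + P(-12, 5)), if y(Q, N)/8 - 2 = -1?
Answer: 1425/2 ≈ 712.50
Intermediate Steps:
y(Q, N) = 8 (y(Q, N) = 16 + 8*(-1) = 16 - 8 = 8)
P(d, r) = -3*d
j(o) = 1/(2*o)
I(Z) = -95/16 (I(Z) = (-1 + (1/2)/8) - 5 = (-1 + (1/2)*(1/8)) - 5 = (-1 + 1/16) - 5 = -15/16 - 5 = -95/16)
I(11)*(-156 + P(-12, 5)) = -95*(-156 - 3*(-12))/16 = -95*(-156 + 36)/16 = -95/16*(-120) = 1425/2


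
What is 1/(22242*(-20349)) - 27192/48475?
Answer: -1758166583773/3134272021650 ≈ -0.56095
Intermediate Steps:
1/(22242*(-20349)) - 27192/48475 = (1/22242)*(-1/20349) - 27192*1/48475 = -1/452602458 - 27192/48475 = -1758166583773/3134272021650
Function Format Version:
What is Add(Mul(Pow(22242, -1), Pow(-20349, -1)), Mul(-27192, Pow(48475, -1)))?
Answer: Rational(-1758166583773, 3134272021650) ≈ -0.56095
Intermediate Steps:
Add(Mul(Pow(22242, -1), Pow(-20349, -1)), Mul(-27192, Pow(48475, -1))) = Add(Mul(Rational(1, 22242), Rational(-1, 20349)), Mul(-27192, Rational(1, 48475))) = Add(Rational(-1, 452602458), Rational(-27192, 48475)) = Rational(-1758166583773, 3134272021650)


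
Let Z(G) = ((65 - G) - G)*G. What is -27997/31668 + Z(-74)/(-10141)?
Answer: 215233439/321145188 ≈ 0.67021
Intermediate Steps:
Z(G) = G*(65 - 2*G) (Z(G) = (65 - 2*G)*G = G*(65 - 2*G))
-27997/31668 + Z(-74)/(-10141) = -27997/31668 - 74*(65 - 2*(-74))/(-10141) = -27997*1/31668 - 74*(65 + 148)*(-1/10141) = -27997/31668 - 74*213*(-1/10141) = -27997/31668 - 15762*(-1/10141) = -27997/31668 + 15762/10141 = 215233439/321145188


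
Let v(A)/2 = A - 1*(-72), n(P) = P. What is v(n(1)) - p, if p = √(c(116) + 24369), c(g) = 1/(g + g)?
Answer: 146 - √327909322/116 ≈ -10.106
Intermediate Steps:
c(g) = 1/(2*g)
p = √327909322/116 (p = √((½)/116 + 24369) = √((½)*(1/116) + 24369) = √(1/232 + 24369) = √(5653609/232) = √327909322/116 ≈ 156.11)
v(A) = 144 + 2*A (v(A) = 2*(A - 1*(-72)) = 2*(A + 72) = 2*(72 + A) = 144 + 2*A)
v(n(1)) - p = (144 + 2*1) - √327909322/116 = (144 + 2) - √327909322/116 = 146 - √327909322/116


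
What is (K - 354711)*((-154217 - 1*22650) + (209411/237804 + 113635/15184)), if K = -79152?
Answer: 23088886533373171527/300901328 ≈ 7.6732e+10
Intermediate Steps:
(K - 354711)*((-154217 - 1*22650) + (209411/237804 + 113635/15184)) = (-79152 - 354711)*((-154217 - 1*22650) + (209411/237804 + 113635/15184)) = -433863*((-154217 - 22650) + (209411*(1/237804) + 113635*(1/15184))) = -433863*(-176867 + (209411/237804 + 113635/15184)) = -433863*(-176867 + 7550638541/902703984) = -433863*(-159650994899587/902703984) = 23088886533373171527/300901328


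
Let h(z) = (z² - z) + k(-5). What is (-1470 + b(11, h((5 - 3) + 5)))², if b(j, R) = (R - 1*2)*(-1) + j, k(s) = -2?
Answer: 2241009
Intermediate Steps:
h(z) = -2 + z² - z (h(z) = (z² - z) - 2 = -2 + z² - z)
b(j, R) = 2 + j - R (b(j, R) = (R - 2)*(-1) + j = (-2 + R)*(-1) + j = (2 - R) + j = 2 + j - R)
(-1470 + b(11, h((5 - 3) + 5)))² = (-1470 + (2 + 11 - (-2 + ((5 - 3) + 5)² - ((5 - 3) + 5))))² = (-1470 + (2 + 11 - (-2 + (2 + 5)² - (2 + 5))))² = (-1470 + (2 + 11 - (-2 + 7² - 1*7)))² = (-1470 + (2 + 11 - (-2 + 49 - 7)))² = (-1470 + (2 + 11 - 1*40))² = (-1470 + (2 + 11 - 40))² = (-1470 - 27)² = (-1497)² = 2241009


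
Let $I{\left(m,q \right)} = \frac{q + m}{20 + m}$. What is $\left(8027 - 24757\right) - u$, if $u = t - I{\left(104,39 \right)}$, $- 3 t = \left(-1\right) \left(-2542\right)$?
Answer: $- \frac{5907923}{372} \approx -15882.0$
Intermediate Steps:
$I{\left(m,q \right)} = \frac{m + q}{20 + m}$
$t = - \frac{2542}{3}$ ($t = - \frac{\left(-1\right) \left(-2542\right)}{3} = \left(- \frac{1}{3}\right) 2542 = - \frac{2542}{3} \approx -847.33$)
$u = - \frac{315637}{372}$ ($u = - \frac{2542}{3} - \frac{104 + 39}{20 + 104} = - \frac{2542}{3} - \frac{1}{124} \cdot 143 = - \frac{2542}{3} - \frac{143}{124} = - \frac{315637}{372} \approx -848.49$)
$\left(8027 - 24757\right) - u = \left(8027 - 24757\right) - - \frac{315637}{372} = -16730 + \frac{315637}{372} = - \frac{5907923}{372}$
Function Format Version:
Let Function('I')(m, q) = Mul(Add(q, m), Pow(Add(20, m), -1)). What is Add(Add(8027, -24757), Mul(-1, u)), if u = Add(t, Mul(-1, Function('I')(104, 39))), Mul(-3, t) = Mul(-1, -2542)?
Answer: Rational(-5907923, 372) ≈ -15882.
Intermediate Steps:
Function('I')(m, q) = Mul(Pow(Add(20, m), -1), Add(m, q)) (Function('I')(m, q) = Mul(Add(m, q), Pow(Add(20, m), -1)) = Mul(Pow(Add(20, m), -1), Add(m, q)))
t = Rational(-2542, 3) (t = Mul(Rational(-1, 3), Mul(-1, -2542)) = Mul(Rational(-1, 3), 2542) = Rational(-2542, 3) ≈ -847.33)
u = Rational(-315637, 372) (u = Add(Rational(-2542, 3), Mul(-1, Mul(Pow(Add(20, 104), -1), Add(104, 39)))) = Add(Rational(-2542, 3), Mul(-1, Mul(Pow(124, -1), 143))) = Add(Rational(-2542, 3), Mul(-1, Mul(Rational(1, 124), 143))) = Add(Rational(-2542, 3), Mul(-1, Rational(143, 124))) = Add(Rational(-2542, 3), Rational(-143, 124)) = Rational(-315637, 372) ≈ -848.49)
Add(Add(8027, -24757), Mul(-1, u)) = Add(Add(8027, -24757), Mul(-1, Rational(-315637, 372))) = Add(-16730, Rational(315637, 372)) = Rational(-5907923, 372)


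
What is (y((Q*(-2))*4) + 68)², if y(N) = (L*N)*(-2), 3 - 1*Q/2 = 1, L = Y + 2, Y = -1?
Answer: 17424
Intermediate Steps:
L = 1 (L = -1 + 2 = 1)
Q = 4 (Q = 6 - 2*1 = 6 - 2 = 4)
y(N) = -2*N (y(N) = (1*N)*(-2) = N*(-2) = -2*N)
(y((Q*(-2))*4) + 68)² = (-2*4*(-2)*4 + 68)² = (-(-16)*4 + 68)² = (-2*(-32) + 68)² = (64 + 68)² = 132² = 17424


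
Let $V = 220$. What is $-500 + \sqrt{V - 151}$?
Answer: $-500 + \sqrt{69} \approx -491.69$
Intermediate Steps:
$-500 + \sqrt{V - 151} = -500 + \sqrt{220 - 151} = -500 + \sqrt{69}$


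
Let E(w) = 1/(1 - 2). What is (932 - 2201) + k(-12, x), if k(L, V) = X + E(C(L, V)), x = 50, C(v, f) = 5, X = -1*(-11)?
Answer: -1259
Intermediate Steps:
X = 11
E(w) = -1 (E(w) = 1/(-1) = -1)
k(L, V) = 10 (k(L, V) = 11 - 1 = 10)
(932 - 2201) + k(-12, x) = (932 - 2201) + 10 = -1269 + 10 = -1259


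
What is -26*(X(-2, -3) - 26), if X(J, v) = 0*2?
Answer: 676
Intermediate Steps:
X(J, v) = 0
-26*(X(-2, -3) - 26) = -26*(0 - 26) = -26*(-26) = 676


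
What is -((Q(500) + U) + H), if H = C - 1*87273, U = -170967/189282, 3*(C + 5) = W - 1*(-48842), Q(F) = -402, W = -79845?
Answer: 18552520009/189282 ≈ 98015.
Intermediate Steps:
C = -31018/3 (C = -5 + (-79845 - 1*(-48842))/3 = -5 + (-79845 + 48842)/3 = -5 + (1/3)*(-31003) = -5 - 31003/3 = -31018/3 ≈ -10339.)
U = -56989/63094 (U = -170967*1/189282 = -56989/63094 ≈ -0.90324)
H = -292837/3 (H = -31018/3 - 1*87273 = -31018/3 - 87273 = -292837/3 ≈ -97612.)
-((Q(500) + U) + H) = -((-402 - 56989/63094) - 292837/3) = -(-25420777/63094 - 292837/3) = -1*(-18552520009/189282) = 18552520009/189282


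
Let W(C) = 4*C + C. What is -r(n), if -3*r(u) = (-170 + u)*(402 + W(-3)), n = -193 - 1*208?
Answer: -73659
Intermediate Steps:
n = -401 (n = -193 - 208 = -401)
W(C) = 5*C
r(u) = 21930 - 129*u (r(u) = -(-170 + u)*(402 + 5*(-3))/3 = -(-170 + u)*(402 - 15)/3 = -(-170 + u)*387/3 = -(-65790 + 387*u)/3 = 21930 - 129*u)
-r(n) = -(21930 - 129*(-401)) = -(21930 + 51729) = -1*73659 = -73659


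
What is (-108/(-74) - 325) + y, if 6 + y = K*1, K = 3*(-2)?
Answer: -12415/37 ≈ -335.54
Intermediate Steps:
K = -6
y = -12 (y = -6 - 6*1 = -6 - 6 = -12)
(-108/(-74) - 325) + y = (-108/(-74) - 325) - 12 = (-108*(-1/74) - 325) - 12 = (54/37 - 325) - 12 = -11971/37 - 12 = -12415/37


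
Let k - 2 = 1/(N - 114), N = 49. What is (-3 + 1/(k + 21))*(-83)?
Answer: 4417/18 ≈ 245.39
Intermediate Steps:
k = 129/65 (k = 2 + 1/(49 - 114) = 2 + 1/(-65) = 2 - 1/65 = 129/65 ≈ 1.9846)
(-3 + 1/(k + 21))*(-83) = (-3 + 1/(129/65 + 21))*(-83) = (-3 + 1/(1494/65))*(-83) = (-3 + 65/1494)*(-83) = -4417/1494*(-83) = 4417/18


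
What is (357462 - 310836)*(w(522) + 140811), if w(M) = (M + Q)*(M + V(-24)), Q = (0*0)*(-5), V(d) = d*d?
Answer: 33289425342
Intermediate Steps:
V(d) = d**2
Q = 0 (Q = 0*(-5) = 0)
w(M) = M*(576 + M) (w(M) = (M + 0)*(M + (-24)**2) = M*(M + 576) = M*(576 + M))
(357462 - 310836)*(w(522) + 140811) = (357462 - 310836)*(522*(576 + 522) + 140811) = 46626*(522*1098 + 140811) = 46626*(573156 + 140811) = 46626*713967 = 33289425342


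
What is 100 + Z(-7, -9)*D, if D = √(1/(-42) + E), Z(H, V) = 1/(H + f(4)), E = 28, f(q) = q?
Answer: 100 - 5*√1974/126 ≈ 98.237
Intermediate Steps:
Z(H, V) = 1/(4 + H) (Z(H, V) = 1/(H + 4) = 1/(4 + H))
D = 5*√1974/42 (D = √(1/(-42) + 28) = √(-1/42 + 28) = √(1175/42) = 5*√1974/42 ≈ 5.2893)
100 + Z(-7, -9)*D = 100 + (5*√1974/42)/(4 - 7) = 100 + (5*√1974/42)/(-3) = 100 - 5*√1974/126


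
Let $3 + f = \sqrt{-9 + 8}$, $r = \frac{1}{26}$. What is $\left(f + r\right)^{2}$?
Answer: $\frac{5253}{676} - \frac{77 i}{13} \approx 7.7707 - 5.9231 i$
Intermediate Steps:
$r = \frac{1}{26} \approx 0.038462$
$f = -3 + i$ ($f = -3 + \sqrt{-9 + 8} = -3 + \sqrt{-1} = -3 + i \approx -3.0 + 1.0 i$)
$\left(f + r\right)^{2} = \left(\left(-3 + i\right) + \frac{1}{26}\right)^{2} = \left(- \frac{77}{26} + i\right)^{2}$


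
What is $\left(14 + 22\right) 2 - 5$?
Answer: $67$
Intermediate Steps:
$\left(14 + 22\right) 2 - 5 = 36 \cdot 2 - 5 = 72 - 5 = 67$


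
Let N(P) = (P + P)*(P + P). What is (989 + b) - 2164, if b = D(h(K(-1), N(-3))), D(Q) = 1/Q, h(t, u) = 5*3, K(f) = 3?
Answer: -17624/15 ≈ -1174.9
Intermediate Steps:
N(P) = 4*P² (N(P) = (2*P)*(2*P) = 4*P²)
h(t, u) = 15
b = 1/15 ≈ 0.066667
(989 + b) - 2164 = (989 + 1/15) - 2164 = 14836/15 - 2164 = -17624/15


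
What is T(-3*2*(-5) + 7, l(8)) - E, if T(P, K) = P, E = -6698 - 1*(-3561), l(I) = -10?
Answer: 3174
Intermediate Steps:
E = -3137 (E = -6698 + 3561 = -3137)
T(-3*2*(-5) + 7, l(8)) - E = (-3*2*(-5) + 7) - 1*(-3137) = (-6*(-5) + 7) + 3137 = (30 + 7) + 3137 = 37 + 3137 = 3174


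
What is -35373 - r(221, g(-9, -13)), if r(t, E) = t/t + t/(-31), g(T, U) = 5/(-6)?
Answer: -1096373/31 ≈ -35367.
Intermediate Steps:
g(T, U) = -⅚ (g(T, U) = 5*(-⅙) = -⅚)
r(t, E) = 1 - t/31 (r(t, E) = 1 + t*(-1/31) = 1 - t/31)
-35373 - r(221, g(-9, -13)) = -35373 - (1 - 1/31*221) = -35373 - (1 - 221/31) = -35373 - 1*(-190/31) = -35373 + 190/31 = -1096373/31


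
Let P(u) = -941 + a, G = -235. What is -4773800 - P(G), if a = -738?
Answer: -4772121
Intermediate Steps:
P(u) = -1679 (P(u) = -941 - 738 = -1679)
-4773800 - P(G) = -4773800 - 1*(-1679) = -4773800 + 1679 = -4772121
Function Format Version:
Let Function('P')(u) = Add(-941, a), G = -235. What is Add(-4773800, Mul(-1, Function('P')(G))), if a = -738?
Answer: -4772121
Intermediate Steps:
Function('P')(u) = -1679 (Function('P')(u) = Add(-941, -738) = -1679)
Add(-4773800, Mul(-1, Function('P')(G))) = Add(-4773800, Mul(-1, -1679)) = Add(-4773800, 1679) = -4772121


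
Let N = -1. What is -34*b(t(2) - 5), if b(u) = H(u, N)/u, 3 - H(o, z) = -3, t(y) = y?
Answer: 68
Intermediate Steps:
H(o, z) = 6 (H(o, z) = 3 - 1*(-3) = 3 + 3 = 6)
b(u) = 6/u
-34*b(t(2) - 5) = -204/(2 - 5) = -204/(-3) = -204*(-1)/3 = -34*(-2) = 68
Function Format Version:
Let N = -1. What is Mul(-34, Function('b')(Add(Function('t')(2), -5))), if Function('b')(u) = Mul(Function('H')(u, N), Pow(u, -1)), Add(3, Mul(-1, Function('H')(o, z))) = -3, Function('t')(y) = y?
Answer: 68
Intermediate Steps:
Function('H')(o, z) = 6 (Function('H')(o, z) = Add(3, Mul(-1, -3)) = Add(3, 3) = 6)
Function('b')(u) = Mul(6, Pow(u, -1))
Mul(-34, Function('b')(Add(Function('t')(2), -5))) = Mul(-34, Mul(6, Pow(Add(2, -5), -1))) = Mul(-34, Mul(6, Pow(-3, -1))) = Mul(-34, Mul(6, Rational(-1, 3))) = Mul(-34, -2) = 68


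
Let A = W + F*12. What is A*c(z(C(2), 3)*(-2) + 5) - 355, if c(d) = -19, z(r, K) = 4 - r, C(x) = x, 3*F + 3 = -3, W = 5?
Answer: 6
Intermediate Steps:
F = -2 (F = -1 + (⅓)*(-3) = -1 - 1 = -2)
A = -19 (A = 5 - 2*12 = 5 - 24 = -19)
A*c(z(C(2), 3)*(-2) + 5) - 355 = -19*(-19) - 355 = 361 - 355 = 6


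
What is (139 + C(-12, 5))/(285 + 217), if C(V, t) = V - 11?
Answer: 58/251 ≈ 0.23108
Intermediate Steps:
C(V, t) = -11 + V
(139 + C(-12, 5))/(285 + 217) = (139 + (-11 - 12))/(285 + 217) = (139 - 23)/502 = 116*(1/502) = 58/251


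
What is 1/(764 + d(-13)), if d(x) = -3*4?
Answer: 1/752 ≈ 0.0013298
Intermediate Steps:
d(x) = -12
1/(764 + d(-13)) = 1/(764 - 12) = 1/752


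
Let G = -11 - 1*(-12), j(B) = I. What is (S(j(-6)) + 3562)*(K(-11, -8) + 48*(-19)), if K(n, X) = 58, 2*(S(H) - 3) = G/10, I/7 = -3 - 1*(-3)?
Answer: -30445527/10 ≈ -3.0446e+6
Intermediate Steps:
I = 0 (I = 7*(-3 - 1*(-3)) = 7*(-3 + 3) = 7*0 = 0)
j(B) = 0
G = 1 (G = -11 + 12 = 1)
S(H) = 61/20 (S(H) = 3 + (1/10)/2 = 3 + (1*(⅒))/2 = 3 + (½)*(⅒) = 3 + 1/20 = 61/20)
(S(j(-6)) + 3562)*(K(-11, -8) + 48*(-19)) = (61/20 + 3562)*(58 + 48*(-19)) = 71301*(58 - 912)/20 = (71301/20)*(-854) = -30445527/10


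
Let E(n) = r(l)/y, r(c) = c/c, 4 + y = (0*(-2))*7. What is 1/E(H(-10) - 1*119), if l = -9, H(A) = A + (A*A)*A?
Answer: -4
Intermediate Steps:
H(A) = A + A³ (H(A) = A + A²*A = A + A³)
y = -4 (y = -4 + (0*(-2))*7 = -4 + 0*7 = -4 + 0 = -4)
r(c) = 1
E(n) = -¼ (E(n) = 1/(-4) = 1*(-¼) = -¼)
1/E(H(-10) - 1*119) = 1/(-¼) = -4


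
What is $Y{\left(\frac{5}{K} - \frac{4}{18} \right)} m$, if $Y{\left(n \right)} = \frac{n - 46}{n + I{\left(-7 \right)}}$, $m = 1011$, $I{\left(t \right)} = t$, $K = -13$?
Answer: $\frac{5512983}{890} \approx 6194.4$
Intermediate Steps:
$Y{\left(n \right)} = \frac{-46 + n}{-7 + n}$ ($Y{\left(n \right)} = \frac{n - 46}{n - 7} = \frac{-46 + n}{-7 + n}$)
$Y{\left(\frac{5}{K} - \frac{4}{18} \right)} m = \frac{-46 + \left(\frac{5}{-13} - \frac{4}{18}\right)}{-7 + \left(\frac{5}{-13} - \frac{4}{18}\right)} 1011 = \frac{-46 + \left(5 \left(- \frac{1}{13}\right) - \frac{2}{9}\right)}{-7 + \left(5 \left(- \frac{1}{13}\right) - \frac{2}{9}\right)} 1011 = \frac{-46 - \frac{71}{117}}{-7 - \frac{71}{117}} \cdot 1011 = \frac{1}{- \frac{890}{117}} \left(- \frac{5453}{117}\right) 1011 = \left(- \frac{117}{890}\right) \left(- \frac{5453}{117}\right) 1011 = \frac{5453}{890} \cdot 1011 = \frac{5512983}{890}$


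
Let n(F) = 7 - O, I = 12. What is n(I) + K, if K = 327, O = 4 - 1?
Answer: 331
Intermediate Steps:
O = 3
n(F) = 4 (n(F) = 7 - 1*3 = 7 - 3 = 4)
n(I) + K = 4 + 327 = 331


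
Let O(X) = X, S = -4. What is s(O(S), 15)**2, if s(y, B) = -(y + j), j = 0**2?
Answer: 16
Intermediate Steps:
j = 0
s(y, B) = -y (s(y, B) = -(y + 0) = -y)
s(O(S), 15)**2 = (-1*(-4))**2 = 4**2 = 16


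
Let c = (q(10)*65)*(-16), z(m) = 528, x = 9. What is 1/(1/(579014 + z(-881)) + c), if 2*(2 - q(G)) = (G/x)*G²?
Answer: 5215878/290512813769 ≈ 1.7954e-5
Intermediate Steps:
q(G) = 2 - G³/18 (q(G) = 2 - G/9*G²/2 = 2 - G³/18)
c = 501280/9 (c = ((2 - 1/18*10³)*65)*(-16) = ((2 - 1/18*1000)*65)*(-16) = ((2 - 500/9)*65)*(-16) = -482/9*65*(-16) = -31330/9*(-16) = 501280/9 ≈ 55698.)
1/(1/(579014 + z(-881)) + c) = 1/(1/(579014 + 528) + 501280/9) = 1/(1/579542 + 501280/9) = 1/(290512813769/5215878) = 5215878/290512813769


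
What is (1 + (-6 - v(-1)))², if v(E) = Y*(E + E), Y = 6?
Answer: 49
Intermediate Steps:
v(E) = 12*E (v(E) = 6*(E + E) = 6*(2*E) = 12*E)
(1 + (-6 - v(-1)))² = (1 + (-6 - 12*(-1)))² = (1 + (-6 - 1*(-12)))² = (1 + (-6 + 12))² = (1 + 6)² = 7² = 49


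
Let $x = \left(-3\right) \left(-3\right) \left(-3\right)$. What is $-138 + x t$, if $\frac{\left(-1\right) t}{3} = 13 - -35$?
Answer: $3750$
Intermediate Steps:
$x = -27$ ($x = 9 \left(-3\right) = -27$)
$t = -144$ ($t = - 3 \left(13 - -35\right) = - 3 \left(13 + 35\right) = \left(-3\right) 48 = -144$)
$-138 + x t = -138 - -3888 = -138 + 3888 = 3750$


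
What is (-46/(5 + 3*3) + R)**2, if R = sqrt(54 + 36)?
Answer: 4939/49 - 138*sqrt(10)/7 ≈ 38.454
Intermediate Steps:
R = 3*sqrt(10) (R = sqrt(90) = 3*sqrt(10) ≈ 9.4868)
(-46/(5 + 3*3) + R)**2 = (-46/(5 + 3*3) + 3*sqrt(10))**2 = (-46/(5 + 9) + 3*sqrt(10))**2 = (-46/14 + 3*sqrt(10))**2 = (-46*1/14 + 3*sqrt(10))**2 = (-23/7 + 3*sqrt(10))**2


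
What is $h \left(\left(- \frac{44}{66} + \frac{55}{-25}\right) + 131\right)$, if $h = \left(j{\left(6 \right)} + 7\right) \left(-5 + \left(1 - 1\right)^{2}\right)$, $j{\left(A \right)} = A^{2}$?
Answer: $- \frac{82646}{3} \approx -27549.0$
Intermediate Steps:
$h = -215$ ($h = \left(6^{2} + 7\right) \left(-5 + \left(1 - 1\right)^{2}\right) = \left(36 + 7\right) \left(-5 + 0^{2}\right) = 43 \left(-5 + 0\right) = 43 \left(-5\right) = -215$)
$h \left(\left(- \frac{44}{66} + \frac{55}{-25}\right) + 131\right) = - 215 \left(\left(- \frac{44}{66} + \frac{55}{-25}\right) + 131\right) = - 215 \left(\left(\left(-44\right) \frac{1}{66} + 55 \left(- \frac{1}{25}\right)\right) + 131\right) = - 215 \left(\left(- \frac{2}{3} - \frac{11}{5}\right) + 131\right) = - 215 \left(- \frac{43}{15} + 131\right) = \left(-215\right) \frac{1922}{15} = - \frac{82646}{3}$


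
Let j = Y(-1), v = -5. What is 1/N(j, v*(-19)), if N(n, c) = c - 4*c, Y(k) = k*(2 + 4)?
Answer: -1/285 ≈ -0.0035088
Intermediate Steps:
Y(k) = 6*k (Y(k) = k*6 = 6*k)
j = -6 (j = 6*(-1) = -6)
N(n, c) = -3*c
1/N(j, v*(-19)) = 1/(-(-15)*(-19)) = 1/(-3*95) = 1/(-285) = -1/285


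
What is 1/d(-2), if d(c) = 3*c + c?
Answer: -⅛ ≈ -0.12500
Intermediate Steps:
d(c) = 4*c
1/d(-2) = 1/(4*(-2)) = 1/(-8) = -⅛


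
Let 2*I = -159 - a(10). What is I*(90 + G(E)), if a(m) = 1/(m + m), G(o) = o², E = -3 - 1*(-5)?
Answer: -149507/20 ≈ -7475.4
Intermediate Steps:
E = 2 (E = -3 + 5 = 2)
a(m) = 1/(2*m)
I = -3181/40 (I = (-159 - 1/(2*10))/2 = (-159 - 1*1/20)/2 = (-159 - 1/20)/2 = (½)*(-3181/20) = -3181/40 ≈ -79.525)
I*(90 + G(E)) = -3181*(90 + 2²)/40 = -3181*(90 + 4)/40 = -3181/40*94 = -149507/20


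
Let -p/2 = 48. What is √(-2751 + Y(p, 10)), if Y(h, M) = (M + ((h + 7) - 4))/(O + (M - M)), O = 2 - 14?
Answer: I*√98787/6 ≈ 52.384*I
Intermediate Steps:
O = -12
p = -96 (p = -2*48 = -96)
Y(h, M) = -¼ - M/12 - h/12 (Y(h, M) = (M + ((h + 7) - 4))/(-12 + (M - M)) = (M + ((7 + h) - 4))/(-12 + 0) = (M + (3 + h))/(-12) = (3 + M + h)*(-1/12) = -¼ - M/12 - h/12)
√(-2751 + Y(p, 10)) = √(-2751 + (-¼ - 1/12*10 - 1/12*(-96))) = √(-2751 + (-¼ - ⅚ + 8)) = √(-2751 + 83/12) = √(-32929/12) = I*√98787/6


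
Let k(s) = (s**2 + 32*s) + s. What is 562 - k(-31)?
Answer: 624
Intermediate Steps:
k(s) = s**2 + 33*s
562 - k(-31) = 562 - (-31)*(33 - 31) = 562 - (-31)*2 = 562 - 1*(-62) = 562 + 62 = 624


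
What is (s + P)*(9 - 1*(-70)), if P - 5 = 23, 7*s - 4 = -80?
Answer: 9480/7 ≈ 1354.3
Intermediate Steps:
s = -76/7 (s = 4/7 + (1/7)*(-80) = 4/7 - 80/7 = -76/7 ≈ -10.857)
P = 28 (P = 5 + 23 = 28)
(s + P)*(9 - 1*(-70)) = (-76/7 + 28)*(9 - 1*(-70)) = 120*(9 + 70)/7 = (120/7)*79 = 9480/7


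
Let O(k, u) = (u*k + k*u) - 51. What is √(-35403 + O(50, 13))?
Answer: I*√34154 ≈ 184.81*I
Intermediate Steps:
O(k, u) = -51 + 2*k*u (O(k, u) = (k*u + k*u) - 51 = 2*k*u - 51 = -51 + 2*k*u)
√(-35403 + O(50, 13)) = √(-35403 + (-51 + 2*50*13)) = √(-35403 + (-51 + 1300)) = √(-35403 + 1249) = √(-34154) = I*√34154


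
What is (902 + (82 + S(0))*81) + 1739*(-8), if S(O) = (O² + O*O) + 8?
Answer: -5720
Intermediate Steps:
S(O) = 8 + 2*O² (S(O) = (O² + O²) + 8 = 2*O² + 8 = 8 + 2*O²)
(902 + (82 + S(0))*81) + 1739*(-8) = (902 + (82 + (8 + 2*0²))*81) + 1739*(-8) = (902 + (82 + (8 + 2*0))*81) - 13912 = (902 + (82 + (8 + 0))*81) - 13912 = (902 + (82 + 8)*81) - 13912 = (902 + 90*81) - 13912 = (902 + 7290) - 13912 = 8192 - 13912 = -5720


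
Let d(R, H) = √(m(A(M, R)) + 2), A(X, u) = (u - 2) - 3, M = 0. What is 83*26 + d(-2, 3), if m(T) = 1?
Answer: 2158 + √3 ≈ 2159.7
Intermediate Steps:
A(X, u) = -5 + u (A(X, u) = (-2 + u) - 3 = -5 + u)
d(R, H) = √3 (d(R, H) = √(1 + 2) = √3)
83*26 + d(-2, 3) = 83*26 + √3 = 2158 + √3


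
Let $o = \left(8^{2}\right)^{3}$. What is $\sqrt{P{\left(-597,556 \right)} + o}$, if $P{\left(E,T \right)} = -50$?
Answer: $\sqrt{262094} \approx 511.95$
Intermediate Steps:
$o = 262144$ ($o = 64^{3} = 262144$)
$\sqrt{P{\left(-597,556 \right)} + o} = \sqrt{-50 + 262144} = \sqrt{262094}$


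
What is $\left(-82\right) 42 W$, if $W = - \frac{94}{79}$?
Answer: $\frac{323736}{79} \approx 4097.9$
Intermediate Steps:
$W = - \frac{94}{79}$ ($W = \left(-94\right) \frac{1}{79} = - \frac{94}{79} \approx -1.1899$)
$\left(-82\right) 42 W = \left(-82\right) 42 \left(- \frac{94}{79}\right) = \left(-3444\right) \left(- \frac{94}{79}\right) = \frac{323736}{79}$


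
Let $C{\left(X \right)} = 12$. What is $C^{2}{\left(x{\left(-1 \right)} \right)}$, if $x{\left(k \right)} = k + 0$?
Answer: $144$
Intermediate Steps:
$x{\left(k \right)} = k$
$C^{2}{\left(x{\left(-1 \right)} \right)} = 12^{2} = 144$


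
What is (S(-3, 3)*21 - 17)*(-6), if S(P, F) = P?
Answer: 480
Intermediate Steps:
(S(-3, 3)*21 - 17)*(-6) = (-3*21 - 17)*(-6) = (-63 - 17)*(-6) = -80*(-6) = 480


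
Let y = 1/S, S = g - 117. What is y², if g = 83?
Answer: 1/1156 ≈ 0.00086505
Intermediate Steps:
S = -34 (S = 83 - 117 = -34)
y = -1/34 (y = 1/(-34) = -1/34 ≈ -0.029412)
y² = (-1/34)² = 1/1156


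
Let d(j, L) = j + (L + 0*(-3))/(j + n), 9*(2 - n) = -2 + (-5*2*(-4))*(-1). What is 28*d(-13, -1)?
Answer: -6832/19 ≈ -359.58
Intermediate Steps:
n = 20/3 (n = 2 - (-2 + (-5*2*(-4))*(-1))/9 = 2 - (-2 - 10*(-4)*(-1))/9 = 2 - (-2 + 40*(-1))/9 = 2 - (-2 - 40)/9 = 2 - 1/9*(-42) = 2 + 14/3 = 20/3 ≈ 6.6667)
d(j, L) = j + L/(20/3 + j) (d(j, L) = j + (L + 0*(-3))/(j + 20/3) = j + (L + 0)/(20/3 + j) = j + L/(20/3 + j))
28*d(-13, -1) = 28*((3*(-1) + 3*(-13)**2 + 20*(-13))/(20 + 3*(-13))) = 28*((-3 + 3*169 - 260)/(20 - 39)) = 28*((-3 + 507 - 260)/(-19)) = 28*(-1/19*244) = 28*(-244/19) = -6832/19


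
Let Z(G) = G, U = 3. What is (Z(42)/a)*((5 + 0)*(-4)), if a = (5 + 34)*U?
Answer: -280/39 ≈ -7.1795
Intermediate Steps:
a = 117 (a = (5 + 34)*3 = 39*3 = 117)
(Z(42)/a)*((5 + 0)*(-4)) = (42/117)*((5 + 0)*(-4)) = (42*(1/117))*(5*(-4)) = (14/39)*(-20) = -280/39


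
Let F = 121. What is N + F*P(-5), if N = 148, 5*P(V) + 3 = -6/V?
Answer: 2611/25 ≈ 104.44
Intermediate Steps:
P(V) = -3/5 - 6/(5*V) (P(V) = -3/5 + (-6/V)/5 = -3/5 - 6/(5*V))
N + F*P(-5) = 148 + 121*((3/5)*(-2 - 1*(-5))/(-5)) = 148 + 121*((3/5)*(-1/5)*(-2 + 5)) = 148 + 121*((3/5)*(-1/5)*3) = 148 + 121*(-9/25) = 148 - 1089/25 = 2611/25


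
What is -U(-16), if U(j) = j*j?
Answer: -256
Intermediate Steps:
U(j) = j²
-U(-16) = -1*(-16)² = -1*256 = -256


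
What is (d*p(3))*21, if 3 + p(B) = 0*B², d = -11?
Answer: 693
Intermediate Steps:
p(B) = -3 (p(B) = -3 + 0*B² = -3 + 0 = -3)
(d*p(3))*21 = -11*(-3)*21 = 33*21 = 693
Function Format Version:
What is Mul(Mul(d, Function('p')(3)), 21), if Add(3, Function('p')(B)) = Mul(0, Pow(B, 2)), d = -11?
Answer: 693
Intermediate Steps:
Function('p')(B) = -3 (Function('p')(B) = Add(-3, Mul(0, Pow(B, 2))) = Add(-3, 0) = -3)
Mul(Mul(d, Function('p')(3)), 21) = Mul(Mul(-11, -3), 21) = Mul(33, 21) = 693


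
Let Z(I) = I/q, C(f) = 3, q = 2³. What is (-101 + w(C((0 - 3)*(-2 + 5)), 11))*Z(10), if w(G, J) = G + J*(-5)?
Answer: -765/4 ≈ -191.25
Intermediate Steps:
q = 8
w(G, J) = G - 5*J
Z(I) = I/8
(-101 + w(C((0 - 3)*(-2 + 5)), 11))*Z(10) = (-101 + (3 - 5*11))*((⅛)*10) = (-101 + (3 - 55))*(5/4) = (-101 - 52)*(5/4) = -153*5/4 = -765/4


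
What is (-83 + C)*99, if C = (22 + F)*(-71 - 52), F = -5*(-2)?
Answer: -397881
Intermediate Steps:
F = 10
C = -3936 (C = (22 + 10)*(-71 - 52) = 32*(-123) = -3936)
(-83 + C)*99 = (-83 - 3936)*99 = -4019*99 = -397881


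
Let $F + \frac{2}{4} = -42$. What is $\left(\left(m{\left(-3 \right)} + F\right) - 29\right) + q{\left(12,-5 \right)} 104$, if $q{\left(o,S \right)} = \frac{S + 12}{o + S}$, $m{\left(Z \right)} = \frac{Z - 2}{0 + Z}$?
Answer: $\frac{205}{6} \approx 34.167$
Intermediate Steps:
$F = - \frac{85}{2}$ ($F = - \frac{1}{2} - 42 = - \frac{85}{2} \approx -42.5$)
$m{\left(Z \right)} = \frac{-2 + Z}{Z}$
$q{\left(o,S \right)} = \frac{12 + S}{S + o}$
$\left(\left(m{\left(-3 \right)} + F\right) - 29\right) + q{\left(12,-5 \right)} 104 = \left(\left(\frac{-2 - 3}{-3} - \frac{85}{2}\right) - 29\right) + \frac{12 - 5}{-5 + 12} \cdot 104 = \left(\left(\left(- \frac{1}{3}\right) \left(-5\right) - \frac{85}{2}\right) - 29\right) + \frac{1}{7} \cdot 7 \cdot 104 = \left(\left(\frac{5}{3} - \frac{85}{2}\right) - 29\right) + \frac{1}{7} \cdot 7 \cdot 104 = \left(- \frac{245}{6} - 29\right) + 1 \cdot 104 = - \frac{419}{6} + 104 = \frac{205}{6}$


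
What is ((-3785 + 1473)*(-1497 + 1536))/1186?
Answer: -45084/593 ≈ -76.027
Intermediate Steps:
((-3785 + 1473)*(-1497 + 1536))/1186 = -2312*39*(1/1186) = -90168*1/1186 = -45084/593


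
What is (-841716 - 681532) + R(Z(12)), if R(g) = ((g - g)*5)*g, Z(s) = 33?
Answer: -1523248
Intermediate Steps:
R(g) = 0 (R(g) = (0*5)*g = 0*g = 0)
(-841716 - 681532) + R(Z(12)) = (-841716 - 681532) + 0 = -1523248 + 0 = -1523248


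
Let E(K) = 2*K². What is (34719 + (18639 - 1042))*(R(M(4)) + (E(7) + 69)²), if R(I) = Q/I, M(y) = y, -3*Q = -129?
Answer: 1459603321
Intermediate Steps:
Q = 43 (Q = -⅓*(-129) = 43)
R(I) = 43/I
(34719 + (18639 - 1042))*(R(M(4)) + (E(7) + 69)²) = (34719 + (18639 - 1042))*(43/4 + (2*7² + 69)²) = (34719 + 17597)*(43*(¼) + (2*49 + 69)²) = 52316*(43/4 + (98 + 69)²) = 52316*(43/4 + 167²) = 52316*(43/4 + 27889) = 52316*(111599/4) = 1459603321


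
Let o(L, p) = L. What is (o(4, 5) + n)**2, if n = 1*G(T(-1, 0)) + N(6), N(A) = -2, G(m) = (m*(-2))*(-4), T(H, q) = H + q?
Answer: 36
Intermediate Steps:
G(m) = 8*m (G(m) = -2*m*(-4) = 8*m)
n = -10 (n = 1*(8*(-1 + 0)) - 2 = 1*(8*(-1)) - 2 = 1*(-8) - 2 = -8 - 2 = -10)
(o(4, 5) + n)**2 = (4 - 10)**2 = (-6)**2 = 36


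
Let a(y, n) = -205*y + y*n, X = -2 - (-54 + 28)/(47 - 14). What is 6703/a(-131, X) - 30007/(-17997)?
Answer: 30730808588/16043515635 ≈ 1.9155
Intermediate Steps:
X = -40/33 (X = -2 - (-26)/33 = -2 - 1*(-26/33) = -2 + 26/33 = -40/33 ≈ -1.2121)
a(y, n) = -205*y + n*y
6703/a(-131, X) - 30007/(-17997) = 6703/((-131*(-205 - 40/33))) - 30007/(-17997) = 6703/((-131*(-6805/33))) - 30007*(-1/17997) = 6703/(891455/33) + 30007/17997 = 6703*(33/891455) + 30007/17997 = 221199/891455 + 30007/17997 = 30730808588/16043515635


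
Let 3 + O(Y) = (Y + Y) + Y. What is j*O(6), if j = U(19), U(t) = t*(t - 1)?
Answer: 5130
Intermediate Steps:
U(t) = t*(-1 + t)
O(Y) = -3 + 3*Y (O(Y) = -3 + ((Y + Y) + Y) = -3 + (2*Y + Y) = -3 + 3*Y)
j = 342 (j = 19*(-1 + 19) = 19*18 = 342)
j*O(6) = 342*(-3 + 3*6) = 342*(-3 + 18) = 342*15 = 5130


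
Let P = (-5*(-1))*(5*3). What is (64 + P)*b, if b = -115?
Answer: -15985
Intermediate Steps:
P = 75 (P = 5*15 = 75)
(64 + P)*b = (64 + 75)*(-115) = 139*(-115) = -15985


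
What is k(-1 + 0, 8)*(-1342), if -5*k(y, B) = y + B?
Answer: 9394/5 ≈ 1878.8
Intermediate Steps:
k(y, B) = -B/5 - y/5 (k(y, B) = -(y + B)/5 = -(B + y)/5 = -B/5 - y/5)
k(-1 + 0, 8)*(-1342) = (-1/5*8 - (-1 + 0)/5)*(-1342) = (-8/5 - 1/5*(-1))*(-1342) = (-8/5 + 1/5)*(-1342) = -7/5*(-1342) = 9394/5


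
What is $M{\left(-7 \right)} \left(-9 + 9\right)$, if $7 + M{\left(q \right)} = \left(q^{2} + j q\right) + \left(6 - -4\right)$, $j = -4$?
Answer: $0$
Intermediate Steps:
$M{\left(q \right)} = 3 + q^{2} - 4 q$ ($M{\left(q \right)} = -7 + \left(\left(q^{2} - 4 q\right) + \left(6 - -4\right)\right) = -7 + \left(\left(q^{2} - 4 q\right) + \left(6 + 4\right)\right) = -7 + \left(\left(q^{2} - 4 q\right) + 10\right) = -7 + \left(10 + q^{2} - 4 q\right) = 3 + q^{2} - 4 q$)
$M{\left(-7 \right)} \left(-9 + 9\right) = \left(3 + \left(-7\right)^{2} - -28\right) \left(-9 + 9\right) = \left(3 + 49 + 28\right) 0 = 80 \cdot 0 = 0$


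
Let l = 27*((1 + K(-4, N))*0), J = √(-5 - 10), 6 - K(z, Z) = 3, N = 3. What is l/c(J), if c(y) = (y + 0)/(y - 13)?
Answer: 0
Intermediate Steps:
K(z, Z) = 3 (K(z, Z) = 6 - 1*3 = 6 - 3 = 3)
J = I*√15 (J = √(-15) = I*√15 ≈ 3.873*I)
c(y) = y/(-13 + y)
l = 0 (l = 27*((1 + 3)*0) = 27*(4*0) = 27*0 = 0)
l/c(J) = 0/(((I*√15)/(-13 + I*√15))) = 0/((I*√15/(-13 + I*√15))) = 0*(-I*√15*(-13 + I*√15)/15) = 0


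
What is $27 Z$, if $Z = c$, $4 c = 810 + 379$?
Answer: $\frac{32103}{4} \approx 8025.8$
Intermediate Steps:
$c = \frac{1189}{4}$ ($c = \frac{810 + 379}{4} = \frac{1}{4} \cdot 1189 = \frac{1189}{4} \approx 297.25$)
$Z = \frac{1189}{4} \approx 297.25$
$27 Z = 27 \cdot \frac{1189}{4} = \frac{32103}{4}$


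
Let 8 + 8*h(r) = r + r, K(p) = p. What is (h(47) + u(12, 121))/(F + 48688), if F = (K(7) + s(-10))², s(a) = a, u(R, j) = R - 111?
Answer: -353/194788 ≈ -0.0018122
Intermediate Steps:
u(R, j) = -111 + R
h(r) = -1 + r/4 (h(r) = -1 + (r + r)/8 = -1 + (2*r)/8 = -1 + r/4)
F = 9 (F = (7 - 10)² = (-3)² = 9)
(h(47) + u(12, 121))/(F + 48688) = ((-1 + (¼)*47) + (-111 + 12))/(9 + 48688) = ((-1 + 47/4) - 99)/48697 = (43/4 - 99)*(1/48697) = -353/4*1/48697 = -353/194788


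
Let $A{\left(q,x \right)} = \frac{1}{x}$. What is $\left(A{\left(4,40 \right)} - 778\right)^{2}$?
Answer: $\frac{968392161}{1600} \approx 6.0525 \cdot 10^{5}$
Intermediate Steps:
$\left(A{\left(4,40 \right)} - 778\right)^{2} = \left(\frac{1}{40} - 778\right)^{2} = \left(- \frac{31119}{40}\right)^{2} = \frac{968392161}{1600}$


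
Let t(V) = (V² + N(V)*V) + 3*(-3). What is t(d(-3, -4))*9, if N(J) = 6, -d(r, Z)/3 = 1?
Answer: -162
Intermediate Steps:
d(r, Z) = -3 (d(r, Z) = -3*1 = -3)
t(V) = -9 + V² + 6*V (t(V) = (V² + 6*V) + 3*(-3) = (V² + 6*V) - 9 = -9 + V² + 6*V)
t(d(-3, -4))*9 = (-9 + (-3)² + 6*(-3))*9 = (-9 + 9 - 18)*9 = -18*9 = -162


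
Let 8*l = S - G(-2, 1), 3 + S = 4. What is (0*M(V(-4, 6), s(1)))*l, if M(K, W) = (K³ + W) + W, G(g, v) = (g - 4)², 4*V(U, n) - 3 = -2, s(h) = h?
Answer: 0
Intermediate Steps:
S = 1 (S = -3 + 4 = 1)
V(U, n) = ¼ (V(U, n) = ¾ + (¼)*(-2) = ¾ - ½ = ¼)
G(g, v) = (-4 + g)²
M(K, W) = K³ + 2*W (M(K, W) = (W + K³) + W = K³ + 2*W)
l = -35/8 (l = (1 - (-4 - 2)²)/8 = (1 - 1*(-6)²)/8 = (1 - 1*36)/8 = (1 - 36)/8 = (⅛)*(-35) = -35/8 ≈ -4.3750)
(0*M(V(-4, 6), s(1)))*l = (0*((¼)³ + 2*1))*(-35/8) = (0*(1/64 + 2))*(-35/8) = (0*(129/64))*(-35/8) = 0*(-35/8) = 0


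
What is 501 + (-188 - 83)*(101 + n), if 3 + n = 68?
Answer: -44485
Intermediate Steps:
n = 65 (n = -3 + 68 = 65)
501 + (-188 - 83)*(101 + n) = 501 + (-188 - 83)*(101 + 65) = 501 - 271*166 = 501 - 44986 = -44485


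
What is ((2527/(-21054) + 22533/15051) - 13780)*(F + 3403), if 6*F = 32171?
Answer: -2639255584280605/21854052 ≈ -1.2077e+8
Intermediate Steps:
F = 32171/6 (F = (⅙)*32171 = 32171/6 ≈ 5361.8)
((2527/(-21054) + 22533/15051) - 13780)*(F + 3403) = ((2527/(-21054) + 22533/15051) - 13780)*(32171/6 + 3403) = ((2527*(-1/21054) + 22533*(1/15051)) - 13780)*(52589/6) = ((-2527/21054 + 259/173) - 13780)*(52589/6) = (5015815/3642342 - 13780)*(52589/6) = -50186456945/3642342*52589/6 = -2639255584280605/21854052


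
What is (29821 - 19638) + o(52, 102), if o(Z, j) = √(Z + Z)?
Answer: 10183 + 2*√26 ≈ 10193.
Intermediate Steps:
o(Z, j) = √2*√Z (o(Z, j) = √(2*Z) = √2*√Z)
(29821 - 19638) + o(52, 102) = (29821 - 19638) + √2*√52 = 10183 + √2*(2*√13) = 10183 + 2*√26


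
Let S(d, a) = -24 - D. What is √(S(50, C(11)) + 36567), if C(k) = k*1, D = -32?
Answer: 5*√1463 ≈ 191.25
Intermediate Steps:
C(k) = k
S(d, a) = 8 (S(d, a) = -24 - 1*(-32) = -24 + 32 = 8)
√(S(50, C(11)) + 36567) = √(8 + 36567) = √36575 = 5*√1463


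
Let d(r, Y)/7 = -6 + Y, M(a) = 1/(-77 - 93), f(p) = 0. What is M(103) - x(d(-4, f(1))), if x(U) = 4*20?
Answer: -13601/170 ≈ -80.006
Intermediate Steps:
M(a) = -1/170 (M(a) = 1/(-170) = -1/170)
d(r, Y) = -42 + 7*Y (d(r, Y) = 7*(-6 + Y) = -42 + 7*Y)
x(U) = 80
M(103) - x(d(-4, f(1))) = -1/170 - 1*80 = -1/170 - 80 = -13601/170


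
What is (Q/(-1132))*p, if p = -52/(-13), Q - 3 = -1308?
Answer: 1305/283 ≈ 4.6113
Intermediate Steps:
Q = -1305 (Q = 3 - 1308 = -1305)
p = 4 (p = -52*(-1/13) = 4)
(Q/(-1132))*p = -1305/(-1132)*4 = -1305*(-1/1132)*4 = (1305/1132)*4 = 1305/283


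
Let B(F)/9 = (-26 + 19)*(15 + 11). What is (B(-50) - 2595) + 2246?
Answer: -1987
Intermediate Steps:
B(F) = -1638 (B(F) = 9*((-26 + 19)*(15 + 11)) = 9*(-7*26) = 9*(-182) = -1638)
(B(-50) - 2595) + 2246 = (-1638 - 2595) + 2246 = -4233 + 2246 = -1987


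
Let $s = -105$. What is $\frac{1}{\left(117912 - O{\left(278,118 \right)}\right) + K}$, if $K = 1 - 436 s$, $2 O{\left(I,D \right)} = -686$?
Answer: $\frac{1}{164036} \approx 6.0962 \cdot 10^{-6}$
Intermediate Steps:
$O{\left(I,D \right)} = -343$ ($O{\left(I,D \right)} = \frac{1}{2} \left(-686\right) = -343$)
$K = 45781$ ($K = 1 - -45780 = 1 + 45780 = 45781$)
$\frac{1}{\left(117912 - O{\left(278,118 \right)}\right) + K} = \frac{1}{\left(117912 - -343\right) + 45781} = \frac{1}{\left(117912 + 343\right) + 45781} = \frac{1}{118255 + 45781} = \frac{1}{164036}$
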